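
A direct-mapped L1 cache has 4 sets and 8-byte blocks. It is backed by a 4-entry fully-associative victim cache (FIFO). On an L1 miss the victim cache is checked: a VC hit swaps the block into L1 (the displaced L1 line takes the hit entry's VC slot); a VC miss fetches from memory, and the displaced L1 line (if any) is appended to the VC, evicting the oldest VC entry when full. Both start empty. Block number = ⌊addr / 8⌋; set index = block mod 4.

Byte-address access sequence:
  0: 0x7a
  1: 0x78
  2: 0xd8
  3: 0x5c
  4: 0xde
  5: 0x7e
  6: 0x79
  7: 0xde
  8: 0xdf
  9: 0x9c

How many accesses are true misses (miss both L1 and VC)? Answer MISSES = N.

  [0] addr=0x7a blk=15 s=3: MISS | VC []
  [1] addr=0x78 blk=15 s=3: L1-HIT | VC []
  [2] addr=0xd8 blk=27 s=3: MISS | VC [15]
  [3] addr=0x5c blk=11 s=3: MISS | VC [15, 27]
  [4] addr=0xde blk=27 s=3: VC-HIT | VC [15, 11]
  [5] addr=0x7e blk=15 s=3: VC-HIT | VC [27, 11]
  [6] addr=0x79 blk=15 s=3: L1-HIT | VC [27, 11]
  [7] addr=0xde blk=27 s=3: VC-HIT | VC [15, 11]
  [8] addr=0xdf blk=27 s=3: L1-HIT | VC [15, 11]
  [9] addr=0x9c blk=19 s=3: MISS | VC [15, 11, 27]

MISSES = 4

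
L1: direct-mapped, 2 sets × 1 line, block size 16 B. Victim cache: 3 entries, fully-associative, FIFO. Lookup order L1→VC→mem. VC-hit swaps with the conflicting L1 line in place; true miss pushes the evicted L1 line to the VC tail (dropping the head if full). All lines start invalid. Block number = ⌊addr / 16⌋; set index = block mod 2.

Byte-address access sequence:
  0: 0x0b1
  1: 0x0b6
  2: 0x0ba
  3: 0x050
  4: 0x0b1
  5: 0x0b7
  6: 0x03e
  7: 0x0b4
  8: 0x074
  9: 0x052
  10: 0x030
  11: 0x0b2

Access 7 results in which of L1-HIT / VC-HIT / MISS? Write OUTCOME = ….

  [0] addr=0xb1 blk=11 s=1: MISS | VC []
  [1] addr=0xb6 blk=11 s=1: L1-HIT | VC []
  [2] addr=0xba blk=11 s=1: L1-HIT | VC []
  [3] addr=0x50 blk=5 s=1: MISS | VC [11]
  [4] addr=0xb1 blk=11 s=1: VC-HIT | VC [5]
  [5] addr=0xb7 blk=11 s=1: L1-HIT | VC [5]
  [6] addr=0x3e blk=3 s=1: MISS | VC [5, 11]
  [7] addr=0xb4 blk=11 s=1: VC-HIT | VC [5, 3]
  [8] addr=0x74 blk=7 s=1: MISS | VC [5, 3, 11]
  [9] addr=0x52 blk=5 s=1: VC-HIT | VC [7, 3, 11]
  [10] addr=0x30 blk=3 s=1: VC-HIT | VC [7, 5, 11]
  [11] addr=0xb2 blk=11 s=1: VC-HIT | VC [7, 5, 3]

OUTCOME = VC-HIT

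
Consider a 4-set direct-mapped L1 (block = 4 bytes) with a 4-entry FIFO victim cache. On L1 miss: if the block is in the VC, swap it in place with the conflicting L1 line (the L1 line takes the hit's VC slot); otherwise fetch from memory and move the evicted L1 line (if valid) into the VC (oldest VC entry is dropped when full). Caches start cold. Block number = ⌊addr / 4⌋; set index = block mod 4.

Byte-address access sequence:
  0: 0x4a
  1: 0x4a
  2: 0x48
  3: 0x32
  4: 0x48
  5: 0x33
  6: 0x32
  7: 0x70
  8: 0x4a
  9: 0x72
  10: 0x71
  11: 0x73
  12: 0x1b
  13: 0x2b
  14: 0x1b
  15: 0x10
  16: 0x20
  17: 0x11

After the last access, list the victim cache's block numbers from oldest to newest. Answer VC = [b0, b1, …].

VC = [18, 10, 28, 8]

  [0] addr=0x4a blk=18 s=2: MISS | VC []
  [1] addr=0x4a blk=18 s=2: L1-HIT | VC []
  [2] addr=0x48 blk=18 s=2: L1-HIT | VC []
  [3] addr=0x32 blk=12 s=0: MISS | VC []
  [4] addr=0x48 blk=18 s=2: L1-HIT | VC []
  [5] addr=0x33 blk=12 s=0: L1-HIT | VC []
  [6] addr=0x32 blk=12 s=0: L1-HIT | VC []
  [7] addr=0x70 blk=28 s=0: MISS | VC [12]
  [8] addr=0x4a blk=18 s=2: L1-HIT | VC [12]
  [9] addr=0x72 blk=28 s=0: L1-HIT | VC [12]
  [10] addr=0x71 blk=28 s=0: L1-HIT | VC [12]
  [11] addr=0x73 blk=28 s=0: L1-HIT | VC [12]
  [12] addr=0x1b blk=6 s=2: MISS | VC [12, 18]
  [13] addr=0x2b blk=10 s=2: MISS | VC [12, 18, 6]
  [14] addr=0x1b blk=6 s=2: VC-HIT | VC [12, 18, 10]
  [15] addr=0x10 blk=4 s=0: MISS | VC [12, 18, 10, 28]
  [16] addr=0x20 blk=8 s=0: MISS | VC [18, 10, 28, 4]
  [17] addr=0x11 blk=4 s=0: VC-HIT | VC [18, 10, 28, 8]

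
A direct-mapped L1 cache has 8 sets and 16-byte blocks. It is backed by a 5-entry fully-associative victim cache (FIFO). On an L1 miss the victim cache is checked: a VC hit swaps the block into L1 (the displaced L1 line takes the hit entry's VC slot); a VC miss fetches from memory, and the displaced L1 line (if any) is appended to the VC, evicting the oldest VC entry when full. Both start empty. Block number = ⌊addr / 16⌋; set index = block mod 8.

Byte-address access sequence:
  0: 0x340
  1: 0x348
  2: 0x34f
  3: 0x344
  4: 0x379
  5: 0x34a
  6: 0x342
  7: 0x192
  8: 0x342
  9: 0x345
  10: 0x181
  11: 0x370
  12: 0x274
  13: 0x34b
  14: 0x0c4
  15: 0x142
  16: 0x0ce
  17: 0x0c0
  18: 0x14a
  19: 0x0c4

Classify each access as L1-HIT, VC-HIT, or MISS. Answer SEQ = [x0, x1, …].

#0 0x340→b52/s4 MISS; vc=[]
#1 0x348→b52/s4 L1-HIT; vc=[]
#2 0x34f→b52/s4 L1-HIT; vc=[]
#3 0x344→b52/s4 L1-HIT; vc=[]
#4 0x379→b55/s7 MISS; vc=[]
#5 0x34a→b52/s4 L1-HIT; vc=[]
#6 0x342→b52/s4 L1-HIT; vc=[]
#7 0x192→b25/s1 MISS; vc=[]
#8 0x342→b52/s4 L1-HIT; vc=[]
#9 0x345→b52/s4 L1-HIT; vc=[]
#10 0x181→b24/s0 MISS; vc=[]
#11 0x370→b55/s7 L1-HIT; vc=[]
#12 0x274→b39/s7 MISS; vc=[55]
#13 0x34b→b52/s4 L1-HIT; vc=[55]
#14 0xc4→b12/s4 MISS; vc=[55,52]
#15 0x142→b20/s4 MISS; vc=[55,52,12]
#16 0xce→b12/s4 VC-HIT; vc=[55,52,20]
#17 0xc0→b12/s4 L1-HIT; vc=[55,52,20]
#18 0x14a→b20/s4 VC-HIT; vc=[55,52,12]
#19 0xc4→b12/s4 VC-HIT; vc=[55,52,20]

SEQ = [MISS, L1-HIT, L1-HIT, L1-HIT, MISS, L1-HIT, L1-HIT, MISS, L1-HIT, L1-HIT, MISS, L1-HIT, MISS, L1-HIT, MISS, MISS, VC-HIT, L1-HIT, VC-HIT, VC-HIT]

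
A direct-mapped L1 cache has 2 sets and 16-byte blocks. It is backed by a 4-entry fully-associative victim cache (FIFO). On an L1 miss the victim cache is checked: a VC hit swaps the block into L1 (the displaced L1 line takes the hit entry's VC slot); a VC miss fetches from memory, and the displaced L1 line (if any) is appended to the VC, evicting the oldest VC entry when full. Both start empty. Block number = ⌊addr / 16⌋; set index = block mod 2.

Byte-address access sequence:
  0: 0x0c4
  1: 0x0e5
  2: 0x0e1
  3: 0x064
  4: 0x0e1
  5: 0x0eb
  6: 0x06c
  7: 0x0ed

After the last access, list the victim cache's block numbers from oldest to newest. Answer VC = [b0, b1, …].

  [0] addr=0xc4 blk=12 s=0: MISS | VC []
  [1] addr=0xe5 blk=14 s=0: MISS | VC [12]
  [2] addr=0xe1 blk=14 s=0: L1-HIT | VC [12]
  [3] addr=0x64 blk=6 s=0: MISS | VC [12, 14]
  [4] addr=0xe1 blk=14 s=0: VC-HIT | VC [12, 6]
  [5] addr=0xeb blk=14 s=0: L1-HIT | VC [12, 6]
  [6] addr=0x6c blk=6 s=0: VC-HIT | VC [12, 14]
  [7] addr=0xed blk=14 s=0: VC-HIT | VC [12, 6]

VC = [12, 6]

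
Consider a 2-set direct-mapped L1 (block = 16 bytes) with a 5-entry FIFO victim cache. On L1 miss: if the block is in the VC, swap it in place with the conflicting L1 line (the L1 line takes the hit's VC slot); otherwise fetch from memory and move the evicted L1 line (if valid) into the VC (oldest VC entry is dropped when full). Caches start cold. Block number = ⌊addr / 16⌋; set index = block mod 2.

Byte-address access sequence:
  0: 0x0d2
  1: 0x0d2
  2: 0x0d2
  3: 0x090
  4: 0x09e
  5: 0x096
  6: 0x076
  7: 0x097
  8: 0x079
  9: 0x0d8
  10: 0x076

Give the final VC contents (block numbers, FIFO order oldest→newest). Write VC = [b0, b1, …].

#0 0xd2→b13/s1 MISS; vc=[]
#1 0xd2→b13/s1 L1-HIT; vc=[]
#2 0xd2→b13/s1 L1-HIT; vc=[]
#3 0x90→b9/s1 MISS; vc=[13]
#4 0x9e→b9/s1 L1-HIT; vc=[13]
#5 0x96→b9/s1 L1-HIT; vc=[13]
#6 0x76→b7/s1 MISS; vc=[13,9]
#7 0x97→b9/s1 VC-HIT; vc=[13,7]
#8 0x79→b7/s1 VC-HIT; vc=[13,9]
#9 0xd8→b13/s1 VC-HIT; vc=[7,9]
#10 0x76→b7/s1 VC-HIT; vc=[13,9]

VC = [13, 9]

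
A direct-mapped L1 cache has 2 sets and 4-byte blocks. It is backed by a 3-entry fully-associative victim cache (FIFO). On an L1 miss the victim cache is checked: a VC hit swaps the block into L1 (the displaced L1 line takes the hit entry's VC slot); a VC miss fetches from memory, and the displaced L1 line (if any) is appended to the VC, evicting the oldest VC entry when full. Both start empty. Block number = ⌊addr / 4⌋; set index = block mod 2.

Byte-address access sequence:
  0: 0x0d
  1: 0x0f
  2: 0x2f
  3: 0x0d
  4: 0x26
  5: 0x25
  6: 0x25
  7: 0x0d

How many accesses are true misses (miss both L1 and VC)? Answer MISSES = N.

0: 0xd (blk 3, set 1) → MISS  vc=[]
1: 0xf (blk 3, set 1) → L1-HIT  vc=[]
2: 0x2f (blk 11, set 1) → MISS  vc=[3]
3: 0xd (blk 3, set 1) → VC-HIT  vc=[11]
4: 0x26 (blk 9, set 1) → MISS  vc=[11, 3]
5: 0x25 (blk 9, set 1) → L1-HIT  vc=[11, 3]
6: 0x25 (blk 9, set 1) → L1-HIT  vc=[11, 3]
7: 0xd (blk 3, set 1) → VC-HIT  vc=[11, 9]

MISSES = 3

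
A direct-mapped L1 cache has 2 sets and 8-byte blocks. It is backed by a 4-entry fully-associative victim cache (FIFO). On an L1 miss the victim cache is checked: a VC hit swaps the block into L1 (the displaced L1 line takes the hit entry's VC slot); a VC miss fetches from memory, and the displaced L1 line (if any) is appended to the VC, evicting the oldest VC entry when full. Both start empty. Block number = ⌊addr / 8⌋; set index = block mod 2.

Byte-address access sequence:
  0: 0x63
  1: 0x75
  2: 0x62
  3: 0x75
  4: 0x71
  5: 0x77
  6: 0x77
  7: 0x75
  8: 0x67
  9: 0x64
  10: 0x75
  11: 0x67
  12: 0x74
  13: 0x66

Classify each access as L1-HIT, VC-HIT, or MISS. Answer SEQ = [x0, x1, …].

SEQ = [MISS, MISS, VC-HIT, VC-HIT, L1-HIT, L1-HIT, L1-HIT, L1-HIT, VC-HIT, L1-HIT, VC-HIT, VC-HIT, VC-HIT, VC-HIT]

0: 0x63 (blk 12, set 0) → MISS  vc=[]
1: 0x75 (blk 14, set 0) → MISS  vc=[12]
2: 0x62 (blk 12, set 0) → VC-HIT  vc=[14]
3: 0x75 (blk 14, set 0) → VC-HIT  vc=[12]
4: 0x71 (blk 14, set 0) → L1-HIT  vc=[12]
5: 0x77 (blk 14, set 0) → L1-HIT  vc=[12]
6: 0x77 (blk 14, set 0) → L1-HIT  vc=[12]
7: 0x75 (blk 14, set 0) → L1-HIT  vc=[12]
8: 0x67 (blk 12, set 0) → VC-HIT  vc=[14]
9: 0x64 (blk 12, set 0) → L1-HIT  vc=[14]
10: 0x75 (blk 14, set 0) → VC-HIT  vc=[12]
11: 0x67 (blk 12, set 0) → VC-HIT  vc=[14]
12: 0x74 (blk 14, set 0) → VC-HIT  vc=[12]
13: 0x66 (blk 12, set 0) → VC-HIT  vc=[14]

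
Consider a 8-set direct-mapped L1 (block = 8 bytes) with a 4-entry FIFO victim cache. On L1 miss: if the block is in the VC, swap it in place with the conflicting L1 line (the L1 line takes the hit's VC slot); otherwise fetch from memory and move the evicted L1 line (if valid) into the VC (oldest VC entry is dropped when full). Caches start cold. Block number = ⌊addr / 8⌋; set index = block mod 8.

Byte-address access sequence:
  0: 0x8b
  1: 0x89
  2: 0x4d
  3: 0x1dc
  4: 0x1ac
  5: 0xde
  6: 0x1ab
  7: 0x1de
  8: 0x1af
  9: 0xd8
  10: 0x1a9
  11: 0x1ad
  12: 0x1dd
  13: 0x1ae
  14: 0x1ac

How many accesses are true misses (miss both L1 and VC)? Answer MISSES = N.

0: 0x8b (blk 17, set 1) → MISS  vc=[]
1: 0x89 (blk 17, set 1) → L1-HIT  vc=[]
2: 0x4d (blk 9, set 1) → MISS  vc=[17]
3: 0x1dc (blk 59, set 3) → MISS  vc=[17]
4: 0x1ac (blk 53, set 5) → MISS  vc=[17]
5: 0xde (blk 27, set 3) → MISS  vc=[17, 59]
6: 0x1ab (blk 53, set 5) → L1-HIT  vc=[17, 59]
7: 0x1de (blk 59, set 3) → VC-HIT  vc=[17, 27]
8: 0x1af (blk 53, set 5) → L1-HIT  vc=[17, 27]
9: 0xd8 (blk 27, set 3) → VC-HIT  vc=[17, 59]
10: 0x1a9 (blk 53, set 5) → L1-HIT  vc=[17, 59]
11: 0x1ad (blk 53, set 5) → L1-HIT  vc=[17, 59]
12: 0x1dd (blk 59, set 3) → VC-HIT  vc=[17, 27]
13: 0x1ae (blk 53, set 5) → L1-HIT  vc=[17, 27]
14: 0x1ac (blk 53, set 5) → L1-HIT  vc=[17, 27]

MISSES = 5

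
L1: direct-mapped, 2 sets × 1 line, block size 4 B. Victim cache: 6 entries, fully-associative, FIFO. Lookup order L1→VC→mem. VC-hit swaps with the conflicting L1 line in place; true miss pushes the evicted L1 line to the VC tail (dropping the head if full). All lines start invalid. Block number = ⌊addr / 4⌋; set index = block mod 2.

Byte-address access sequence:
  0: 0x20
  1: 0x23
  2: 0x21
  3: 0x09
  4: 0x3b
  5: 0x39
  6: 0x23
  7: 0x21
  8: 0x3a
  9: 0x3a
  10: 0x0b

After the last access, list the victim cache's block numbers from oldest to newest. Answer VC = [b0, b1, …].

  [0] addr=0x20 blk=8 s=0: MISS | VC []
  [1] addr=0x23 blk=8 s=0: L1-HIT | VC []
  [2] addr=0x21 blk=8 s=0: L1-HIT | VC []
  [3] addr=0x9 blk=2 s=0: MISS | VC [8]
  [4] addr=0x3b blk=14 s=0: MISS | VC [8, 2]
  [5] addr=0x39 blk=14 s=0: L1-HIT | VC [8, 2]
  [6] addr=0x23 blk=8 s=0: VC-HIT | VC [14, 2]
  [7] addr=0x21 blk=8 s=0: L1-HIT | VC [14, 2]
  [8] addr=0x3a blk=14 s=0: VC-HIT | VC [8, 2]
  [9] addr=0x3a blk=14 s=0: L1-HIT | VC [8, 2]
  [10] addr=0xb blk=2 s=0: VC-HIT | VC [8, 14]

VC = [8, 14]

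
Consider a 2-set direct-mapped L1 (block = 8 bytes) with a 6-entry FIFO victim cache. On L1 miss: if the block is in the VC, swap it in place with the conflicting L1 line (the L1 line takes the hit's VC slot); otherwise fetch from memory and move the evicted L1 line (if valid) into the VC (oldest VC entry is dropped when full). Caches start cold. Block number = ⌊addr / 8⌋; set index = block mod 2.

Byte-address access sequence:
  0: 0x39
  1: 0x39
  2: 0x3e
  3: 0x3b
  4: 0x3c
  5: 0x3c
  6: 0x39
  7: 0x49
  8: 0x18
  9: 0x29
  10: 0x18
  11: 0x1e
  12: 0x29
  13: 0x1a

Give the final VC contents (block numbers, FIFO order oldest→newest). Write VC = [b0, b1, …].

VC = [7, 9, 5]

#0 0x39→b7/s1 MISS; vc=[]
#1 0x39→b7/s1 L1-HIT; vc=[]
#2 0x3e→b7/s1 L1-HIT; vc=[]
#3 0x3b→b7/s1 L1-HIT; vc=[]
#4 0x3c→b7/s1 L1-HIT; vc=[]
#5 0x3c→b7/s1 L1-HIT; vc=[]
#6 0x39→b7/s1 L1-HIT; vc=[]
#7 0x49→b9/s1 MISS; vc=[7]
#8 0x18→b3/s1 MISS; vc=[7,9]
#9 0x29→b5/s1 MISS; vc=[7,9,3]
#10 0x18→b3/s1 VC-HIT; vc=[7,9,5]
#11 0x1e→b3/s1 L1-HIT; vc=[7,9,5]
#12 0x29→b5/s1 VC-HIT; vc=[7,9,3]
#13 0x1a→b3/s1 VC-HIT; vc=[7,9,5]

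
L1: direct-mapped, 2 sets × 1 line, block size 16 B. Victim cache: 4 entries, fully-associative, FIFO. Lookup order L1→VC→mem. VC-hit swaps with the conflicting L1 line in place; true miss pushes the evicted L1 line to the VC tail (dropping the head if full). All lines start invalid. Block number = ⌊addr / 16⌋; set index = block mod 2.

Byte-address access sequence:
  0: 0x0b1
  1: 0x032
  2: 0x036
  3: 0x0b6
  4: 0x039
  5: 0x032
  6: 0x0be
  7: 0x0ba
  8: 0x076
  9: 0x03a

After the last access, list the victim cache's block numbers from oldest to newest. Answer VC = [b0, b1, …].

#0 0xb1→b11/s1 MISS; vc=[]
#1 0x32→b3/s1 MISS; vc=[11]
#2 0x36→b3/s1 L1-HIT; vc=[11]
#3 0xb6→b11/s1 VC-HIT; vc=[3]
#4 0x39→b3/s1 VC-HIT; vc=[11]
#5 0x32→b3/s1 L1-HIT; vc=[11]
#6 0xbe→b11/s1 VC-HIT; vc=[3]
#7 0xba→b11/s1 L1-HIT; vc=[3]
#8 0x76→b7/s1 MISS; vc=[3,11]
#9 0x3a→b3/s1 VC-HIT; vc=[7,11]

VC = [7, 11]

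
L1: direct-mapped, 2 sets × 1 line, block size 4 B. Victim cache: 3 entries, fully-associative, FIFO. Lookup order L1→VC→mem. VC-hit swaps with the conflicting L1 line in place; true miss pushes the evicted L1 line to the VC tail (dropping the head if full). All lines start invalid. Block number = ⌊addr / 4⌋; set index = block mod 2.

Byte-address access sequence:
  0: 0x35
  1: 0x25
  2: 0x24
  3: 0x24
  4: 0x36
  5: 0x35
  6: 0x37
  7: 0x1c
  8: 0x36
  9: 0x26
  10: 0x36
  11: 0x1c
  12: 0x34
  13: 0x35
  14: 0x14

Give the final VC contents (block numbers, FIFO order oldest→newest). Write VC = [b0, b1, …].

VC = [9, 7, 13]

#0 0x35→b13/s1 MISS; vc=[]
#1 0x25→b9/s1 MISS; vc=[13]
#2 0x24→b9/s1 L1-HIT; vc=[13]
#3 0x24→b9/s1 L1-HIT; vc=[13]
#4 0x36→b13/s1 VC-HIT; vc=[9]
#5 0x35→b13/s1 L1-HIT; vc=[9]
#6 0x37→b13/s1 L1-HIT; vc=[9]
#7 0x1c→b7/s1 MISS; vc=[9,13]
#8 0x36→b13/s1 VC-HIT; vc=[9,7]
#9 0x26→b9/s1 VC-HIT; vc=[13,7]
#10 0x36→b13/s1 VC-HIT; vc=[9,7]
#11 0x1c→b7/s1 VC-HIT; vc=[9,13]
#12 0x34→b13/s1 VC-HIT; vc=[9,7]
#13 0x35→b13/s1 L1-HIT; vc=[9,7]
#14 0x14→b5/s1 MISS; vc=[9,7,13]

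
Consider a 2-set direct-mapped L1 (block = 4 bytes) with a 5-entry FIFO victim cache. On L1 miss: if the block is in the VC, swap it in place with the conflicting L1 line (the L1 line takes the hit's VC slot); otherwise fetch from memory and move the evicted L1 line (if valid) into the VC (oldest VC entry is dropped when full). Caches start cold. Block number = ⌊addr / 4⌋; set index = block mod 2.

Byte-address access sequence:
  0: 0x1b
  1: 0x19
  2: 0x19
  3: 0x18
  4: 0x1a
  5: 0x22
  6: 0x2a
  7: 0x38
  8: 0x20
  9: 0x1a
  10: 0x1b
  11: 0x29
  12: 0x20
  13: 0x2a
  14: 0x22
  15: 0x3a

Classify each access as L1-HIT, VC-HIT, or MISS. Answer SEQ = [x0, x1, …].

SEQ = [MISS, L1-HIT, L1-HIT, L1-HIT, L1-HIT, MISS, MISS, MISS, VC-HIT, VC-HIT, L1-HIT, VC-HIT, VC-HIT, VC-HIT, VC-HIT, VC-HIT]

0: 0x1b (blk 6, set 0) → MISS  vc=[]
1: 0x19 (blk 6, set 0) → L1-HIT  vc=[]
2: 0x19 (blk 6, set 0) → L1-HIT  vc=[]
3: 0x18 (blk 6, set 0) → L1-HIT  vc=[]
4: 0x1a (blk 6, set 0) → L1-HIT  vc=[]
5: 0x22 (blk 8, set 0) → MISS  vc=[6]
6: 0x2a (blk 10, set 0) → MISS  vc=[6, 8]
7: 0x38 (blk 14, set 0) → MISS  vc=[6, 8, 10]
8: 0x20 (blk 8, set 0) → VC-HIT  vc=[6, 14, 10]
9: 0x1a (blk 6, set 0) → VC-HIT  vc=[8, 14, 10]
10: 0x1b (blk 6, set 0) → L1-HIT  vc=[8, 14, 10]
11: 0x29 (blk 10, set 0) → VC-HIT  vc=[8, 14, 6]
12: 0x20 (blk 8, set 0) → VC-HIT  vc=[10, 14, 6]
13: 0x2a (blk 10, set 0) → VC-HIT  vc=[8, 14, 6]
14: 0x22 (blk 8, set 0) → VC-HIT  vc=[10, 14, 6]
15: 0x3a (blk 14, set 0) → VC-HIT  vc=[10, 8, 6]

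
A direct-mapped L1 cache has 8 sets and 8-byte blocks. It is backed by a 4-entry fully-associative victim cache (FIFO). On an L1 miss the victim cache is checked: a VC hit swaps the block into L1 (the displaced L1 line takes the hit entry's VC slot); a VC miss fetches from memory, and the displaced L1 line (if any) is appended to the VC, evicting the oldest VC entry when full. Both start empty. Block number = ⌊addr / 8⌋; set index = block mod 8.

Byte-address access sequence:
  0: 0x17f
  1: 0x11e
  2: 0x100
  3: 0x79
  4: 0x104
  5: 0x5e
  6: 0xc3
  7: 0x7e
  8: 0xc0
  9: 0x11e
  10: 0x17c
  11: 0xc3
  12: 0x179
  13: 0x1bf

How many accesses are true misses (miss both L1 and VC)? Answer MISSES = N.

0: 0x17f (blk 47, set 7) → MISS  vc=[]
1: 0x11e (blk 35, set 3) → MISS  vc=[]
2: 0x100 (blk 32, set 0) → MISS  vc=[]
3: 0x79 (blk 15, set 7) → MISS  vc=[47]
4: 0x104 (blk 32, set 0) → L1-HIT  vc=[47]
5: 0x5e (blk 11, set 3) → MISS  vc=[47, 35]
6: 0xc3 (blk 24, set 0) → MISS  vc=[47, 35, 32]
7: 0x7e (blk 15, set 7) → L1-HIT  vc=[47, 35, 32]
8: 0xc0 (blk 24, set 0) → L1-HIT  vc=[47, 35, 32]
9: 0x11e (blk 35, set 3) → VC-HIT  vc=[47, 11, 32]
10: 0x17c (blk 47, set 7) → VC-HIT  vc=[15, 11, 32]
11: 0xc3 (blk 24, set 0) → L1-HIT  vc=[15, 11, 32]
12: 0x179 (blk 47, set 7) → L1-HIT  vc=[15, 11, 32]
13: 0x1bf (blk 55, set 7) → MISS  vc=[15, 11, 32, 47]

MISSES = 7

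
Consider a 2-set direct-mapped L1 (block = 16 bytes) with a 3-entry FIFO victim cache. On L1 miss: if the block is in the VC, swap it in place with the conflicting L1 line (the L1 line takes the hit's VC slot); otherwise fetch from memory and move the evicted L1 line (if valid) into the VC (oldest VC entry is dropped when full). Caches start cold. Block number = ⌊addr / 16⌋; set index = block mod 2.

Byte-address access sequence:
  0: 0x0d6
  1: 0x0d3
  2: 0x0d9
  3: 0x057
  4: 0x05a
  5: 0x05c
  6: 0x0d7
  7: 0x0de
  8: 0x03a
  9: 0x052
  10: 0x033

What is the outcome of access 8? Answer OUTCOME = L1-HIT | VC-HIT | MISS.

  [0] addr=0xd6 blk=13 s=1: MISS | VC []
  [1] addr=0xd3 blk=13 s=1: L1-HIT | VC []
  [2] addr=0xd9 blk=13 s=1: L1-HIT | VC []
  [3] addr=0x57 blk=5 s=1: MISS | VC [13]
  [4] addr=0x5a blk=5 s=1: L1-HIT | VC [13]
  [5] addr=0x5c blk=5 s=1: L1-HIT | VC [13]
  [6] addr=0xd7 blk=13 s=1: VC-HIT | VC [5]
  [7] addr=0xde blk=13 s=1: L1-HIT | VC [5]
  [8] addr=0x3a blk=3 s=1: MISS | VC [5, 13]
  [9] addr=0x52 blk=5 s=1: VC-HIT | VC [3, 13]
  [10] addr=0x33 blk=3 s=1: VC-HIT | VC [5, 13]

OUTCOME = MISS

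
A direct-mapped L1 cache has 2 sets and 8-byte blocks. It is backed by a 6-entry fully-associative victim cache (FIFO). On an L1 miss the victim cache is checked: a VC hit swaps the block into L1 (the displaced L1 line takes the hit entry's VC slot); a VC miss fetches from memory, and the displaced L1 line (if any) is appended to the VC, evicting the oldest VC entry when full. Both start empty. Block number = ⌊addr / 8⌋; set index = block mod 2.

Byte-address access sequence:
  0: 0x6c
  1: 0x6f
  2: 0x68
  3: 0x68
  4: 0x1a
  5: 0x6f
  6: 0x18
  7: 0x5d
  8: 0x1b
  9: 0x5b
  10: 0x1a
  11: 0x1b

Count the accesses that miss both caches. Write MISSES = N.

MISSES = 3

  [0] addr=0x6c blk=13 s=1: MISS | VC []
  [1] addr=0x6f blk=13 s=1: L1-HIT | VC []
  [2] addr=0x68 blk=13 s=1: L1-HIT | VC []
  [3] addr=0x68 blk=13 s=1: L1-HIT | VC []
  [4] addr=0x1a blk=3 s=1: MISS | VC [13]
  [5] addr=0x6f blk=13 s=1: VC-HIT | VC [3]
  [6] addr=0x18 blk=3 s=1: VC-HIT | VC [13]
  [7] addr=0x5d blk=11 s=1: MISS | VC [13, 3]
  [8] addr=0x1b blk=3 s=1: VC-HIT | VC [13, 11]
  [9] addr=0x5b blk=11 s=1: VC-HIT | VC [13, 3]
  [10] addr=0x1a blk=3 s=1: VC-HIT | VC [13, 11]
  [11] addr=0x1b blk=3 s=1: L1-HIT | VC [13, 11]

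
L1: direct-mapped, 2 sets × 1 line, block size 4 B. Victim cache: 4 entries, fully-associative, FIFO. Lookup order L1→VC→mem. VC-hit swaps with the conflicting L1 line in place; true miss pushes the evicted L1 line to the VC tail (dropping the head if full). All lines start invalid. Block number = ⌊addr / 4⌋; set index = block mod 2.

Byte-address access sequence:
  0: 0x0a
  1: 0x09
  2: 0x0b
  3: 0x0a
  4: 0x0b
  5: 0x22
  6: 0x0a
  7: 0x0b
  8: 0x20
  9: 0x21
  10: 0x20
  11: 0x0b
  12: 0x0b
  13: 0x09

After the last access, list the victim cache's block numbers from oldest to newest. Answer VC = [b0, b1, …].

VC = [8]

0: 0xa (blk 2, set 0) → MISS  vc=[]
1: 0x9 (blk 2, set 0) → L1-HIT  vc=[]
2: 0xb (blk 2, set 0) → L1-HIT  vc=[]
3: 0xa (blk 2, set 0) → L1-HIT  vc=[]
4: 0xb (blk 2, set 0) → L1-HIT  vc=[]
5: 0x22 (blk 8, set 0) → MISS  vc=[2]
6: 0xa (blk 2, set 0) → VC-HIT  vc=[8]
7: 0xb (blk 2, set 0) → L1-HIT  vc=[8]
8: 0x20 (blk 8, set 0) → VC-HIT  vc=[2]
9: 0x21 (blk 8, set 0) → L1-HIT  vc=[2]
10: 0x20 (blk 8, set 0) → L1-HIT  vc=[2]
11: 0xb (blk 2, set 0) → VC-HIT  vc=[8]
12: 0xb (blk 2, set 0) → L1-HIT  vc=[8]
13: 0x9 (blk 2, set 0) → L1-HIT  vc=[8]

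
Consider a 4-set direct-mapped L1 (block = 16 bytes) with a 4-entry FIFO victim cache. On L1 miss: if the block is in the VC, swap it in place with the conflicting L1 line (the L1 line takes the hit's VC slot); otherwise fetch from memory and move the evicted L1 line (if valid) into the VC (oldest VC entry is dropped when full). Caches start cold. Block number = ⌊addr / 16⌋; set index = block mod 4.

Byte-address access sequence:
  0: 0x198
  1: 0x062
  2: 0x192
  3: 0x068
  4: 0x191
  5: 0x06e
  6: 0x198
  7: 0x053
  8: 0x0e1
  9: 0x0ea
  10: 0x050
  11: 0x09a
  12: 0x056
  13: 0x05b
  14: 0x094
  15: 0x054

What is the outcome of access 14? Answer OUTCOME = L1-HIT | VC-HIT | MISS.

OUTCOME = VC-HIT

  [0] addr=0x198 blk=25 s=1: MISS | VC []
  [1] addr=0x62 blk=6 s=2: MISS | VC []
  [2] addr=0x192 blk=25 s=1: L1-HIT | VC []
  [3] addr=0x68 blk=6 s=2: L1-HIT | VC []
  [4] addr=0x191 blk=25 s=1: L1-HIT | VC []
  [5] addr=0x6e blk=6 s=2: L1-HIT | VC []
  [6] addr=0x198 blk=25 s=1: L1-HIT | VC []
  [7] addr=0x53 blk=5 s=1: MISS | VC [25]
  [8] addr=0xe1 blk=14 s=2: MISS | VC [25, 6]
  [9] addr=0xea blk=14 s=2: L1-HIT | VC [25, 6]
  [10] addr=0x50 blk=5 s=1: L1-HIT | VC [25, 6]
  [11] addr=0x9a blk=9 s=1: MISS | VC [25, 6, 5]
  [12] addr=0x56 blk=5 s=1: VC-HIT | VC [25, 6, 9]
  [13] addr=0x5b blk=5 s=1: L1-HIT | VC [25, 6, 9]
  [14] addr=0x94 blk=9 s=1: VC-HIT | VC [25, 6, 5]
  [15] addr=0x54 blk=5 s=1: VC-HIT | VC [25, 6, 9]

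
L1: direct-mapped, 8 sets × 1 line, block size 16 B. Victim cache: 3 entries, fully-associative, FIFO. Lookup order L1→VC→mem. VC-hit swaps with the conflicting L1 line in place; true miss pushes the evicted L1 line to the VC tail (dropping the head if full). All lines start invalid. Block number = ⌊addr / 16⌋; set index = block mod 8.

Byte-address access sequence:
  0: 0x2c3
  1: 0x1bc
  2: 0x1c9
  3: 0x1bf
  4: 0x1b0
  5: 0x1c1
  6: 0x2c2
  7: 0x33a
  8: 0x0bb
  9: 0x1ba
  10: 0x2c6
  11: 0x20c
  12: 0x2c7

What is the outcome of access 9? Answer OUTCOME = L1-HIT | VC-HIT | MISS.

OUTCOME = VC-HIT

0: 0x2c3 (blk 44, set 4) → MISS  vc=[]
1: 0x1bc (blk 27, set 3) → MISS  vc=[]
2: 0x1c9 (blk 28, set 4) → MISS  vc=[44]
3: 0x1bf (blk 27, set 3) → L1-HIT  vc=[44]
4: 0x1b0 (blk 27, set 3) → L1-HIT  vc=[44]
5: 0x1c1 (blk 28, set 4) → L1-HIT  vc=[44]
6: 0x2c2 (blk 44, set 4) → VC-HIT  vc=[28]
7: 0x33a (blk 51, set 3) → MISS  vc=[28, 27]
8: 0xbb (blk 11, set 3) → MISS  vc=[28, 27, 51]
9: 0x1ba (blk 27, set 3) → VC-HIT  vc=[28, 11, 51]
10: 0x2c6 (blk 44, set 4) → L1-HIT  vc=[28, 11, 51]
11: 0x20c (blk 32, set 0) → MISS  vc=[28, 11, 51]
12: 0x2c7 (blk 44, set 4) → L1-HIT  vc=[28, 11, 51]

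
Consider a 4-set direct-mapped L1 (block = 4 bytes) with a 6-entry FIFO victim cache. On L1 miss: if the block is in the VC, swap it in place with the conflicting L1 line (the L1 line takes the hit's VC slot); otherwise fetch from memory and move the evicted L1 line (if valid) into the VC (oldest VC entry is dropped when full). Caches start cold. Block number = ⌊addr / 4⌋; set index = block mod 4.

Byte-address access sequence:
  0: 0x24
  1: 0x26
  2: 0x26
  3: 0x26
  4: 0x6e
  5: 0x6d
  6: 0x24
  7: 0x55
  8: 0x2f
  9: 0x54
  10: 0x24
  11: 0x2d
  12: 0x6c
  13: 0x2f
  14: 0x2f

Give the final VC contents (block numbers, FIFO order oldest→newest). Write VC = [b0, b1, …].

0: 0x24 (blk 9, set 1) → MISS  vc=[]
1: 0x26 (blk 9, set 1) → L1-HIT  vc=[]
2: 0x26 (blk 9, set 1) → L1-HIT  vc=[]
3: 0x26 (blk 9, set 1) → L1-HIT  vc=[]
4: 0x6e (blk 27, set 3) → MISS  vc=[]
5: 0x6d (blk 27, set 3) → L1-HIT  vc=[]
6: 0x24 (blk 9, set 1) → L1-HIT  vc=[]
7: 0x55 (blk 21, set 1) → MISS  vc=[9]
8: 0x2f (blk 11, set 3) → MISS  vc=[9, 27]
9: 0x54 (blk 21, set 1) → L1-HIT  vc=[9, 27]
10: 0x24 (blk 9, set 1) → VC-HIT  vc=[21, 27]
11: 0x2d (blk 11, set 3) → L1-HIT  vc=[21, 27]
12: 0x6c (blk 27, set 3) → VC-HIT  vc=[21, 11]
13: 0x2f (blk 11, set 3) → VC-HIT  vc=[21, 27]
14: 0x2f (blk 11, set 3) → L1-HIT  vc=[21, 27]

VC = [21, 27]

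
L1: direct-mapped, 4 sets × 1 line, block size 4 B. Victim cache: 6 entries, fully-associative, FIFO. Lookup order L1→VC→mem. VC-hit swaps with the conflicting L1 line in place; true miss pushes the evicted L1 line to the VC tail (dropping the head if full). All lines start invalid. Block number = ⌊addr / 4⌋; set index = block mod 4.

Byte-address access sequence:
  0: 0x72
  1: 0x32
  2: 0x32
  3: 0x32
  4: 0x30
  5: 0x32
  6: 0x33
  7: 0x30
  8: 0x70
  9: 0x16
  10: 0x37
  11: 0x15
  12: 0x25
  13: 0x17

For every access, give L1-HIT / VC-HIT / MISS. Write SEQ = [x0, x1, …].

SEQ = [MISS, MISS, L1-HIT, L1-HIT, L1-HIT, L1-HIT, L1-HIT, L1-HIT, VC-HIT, MISS, MISS, VC-HIT, MISS, VC-HIT]

#0 0x72→b28/s0 MISS; vc=[]
#1 0x32→b12/s0 MISS; vc=[28]
#2 0x32→b12/s0 L1-HIT; vc=[28]
#3 0x32→b12/s0 L1-HIT; vc=[28]
#4 0x30→b12/s0 L1-HIT; vc=[28]
#5 0x32→b12/s0 L1-HIT; vc=[28]
#6 0x33→b12/s0 L1-HIT; vc=[28]
#7 0x30→b12/s0 L1-HIT; vc=[28]
#8 0x70→b28/s0 VC-HIT; vc=[12]
#9 0x16→b5/s1 MISS; vc=[12]
#10 0x37→b13/s1 MISS; vc=[12,5]
#11 0x15→b5/s1 VC-HIT; vc=[12,13]
#12 0x25→b9/s1 MISS; vc=[12,13,5]
#13 0x17→b5/s1 VC-HIT; vc=[12,13,9]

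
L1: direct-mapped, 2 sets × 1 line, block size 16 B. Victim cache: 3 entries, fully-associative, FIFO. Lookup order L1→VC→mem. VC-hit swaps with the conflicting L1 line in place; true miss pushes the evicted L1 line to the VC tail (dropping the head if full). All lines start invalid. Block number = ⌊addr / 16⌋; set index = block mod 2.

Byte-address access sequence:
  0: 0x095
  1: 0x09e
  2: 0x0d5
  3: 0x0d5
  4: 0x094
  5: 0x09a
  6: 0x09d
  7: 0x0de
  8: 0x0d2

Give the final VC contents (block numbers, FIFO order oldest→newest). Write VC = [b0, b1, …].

  [0] addr=0x95 blk=9 s=1: MISS | VC []
  [1] addr=0x9e blk=9 s=1: L1-HIT | VC []
  [2] addr=0xd5 blk=13 s=1: MISS | VC [9]
  [3] addr=0xd5 blk=13 s=1: L1-HIT | VC [9]
  [4] addr=0x94 blk=9 s=1: VC-HIT | VC [13]
  [5] addr=0x9a blk=9 s=1: L1-HIT | VC [13]
  [6] addr=0x9d blk=9 s=1: L1-HIT | VC [13]
  [7] addr=0xde blk=13 s=1: VC-HIT | VC [9]
  [8] addr=0xd2 blk=13 s=1: L1-HIT | VC [9]

VC = [9]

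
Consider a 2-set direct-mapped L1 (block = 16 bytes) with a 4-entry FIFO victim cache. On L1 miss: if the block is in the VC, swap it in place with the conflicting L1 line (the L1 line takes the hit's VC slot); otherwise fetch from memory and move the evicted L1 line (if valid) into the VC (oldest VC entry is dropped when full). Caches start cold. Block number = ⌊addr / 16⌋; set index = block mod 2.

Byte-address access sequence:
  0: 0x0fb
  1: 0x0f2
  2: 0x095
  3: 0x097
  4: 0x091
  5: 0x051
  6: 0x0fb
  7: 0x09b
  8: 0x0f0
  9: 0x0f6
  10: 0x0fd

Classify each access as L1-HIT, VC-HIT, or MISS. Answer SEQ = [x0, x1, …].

SEQ = [MISS, L1-HIT, MISS, L1-HIT, L1-HIT, MISS, VC-HIT, VC-HIT, VC-HIT, L1-HIT, L1-HIT]

0: 0xfb (blk 15, set 1) → MISS  vc=[]
1: 0xf2 (blk 15, set 1) → L1-HIT  vc=[]
2: 0x95 (blk 9, set 1) → MISS  vc=[15]
3: 0x97 (blk 9, set 1) → L1-HIT  vc=[15]
4: 0x91 (blk 9, set 1) → L1-HIT  vc=[15]
5: 0x51 (blk 5, set 1) → MISS  vc=[15, 9]
6: 0xfb (blk 15, set 1) → VC-HIT  vc=[5, 9]
7: 0x9b (blk 9, set 1) → VC-HIT  vc=[5, 15]
8: 0xf0 (blk 15, set 1) → VC-HIT  vc=[5, 9]
9: 0xf6 (blk 15, set 1) → L1-HIT  vc=[5, 9]
10: 0xfd (blk 15, set 1) → L1-HIT  vc=[5, 9]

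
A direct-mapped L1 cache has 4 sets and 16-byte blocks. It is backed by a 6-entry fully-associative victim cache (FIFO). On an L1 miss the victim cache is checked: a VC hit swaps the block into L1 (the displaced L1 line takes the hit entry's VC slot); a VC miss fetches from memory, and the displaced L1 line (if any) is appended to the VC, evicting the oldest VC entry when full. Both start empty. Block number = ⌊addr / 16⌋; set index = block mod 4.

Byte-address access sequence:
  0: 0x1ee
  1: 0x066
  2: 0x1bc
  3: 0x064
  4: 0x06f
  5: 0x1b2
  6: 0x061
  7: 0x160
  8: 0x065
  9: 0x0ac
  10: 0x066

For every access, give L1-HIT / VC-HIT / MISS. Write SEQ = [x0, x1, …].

0: 0x1ee (blk 30, set 2) → MISS  vc=[]
1: 0x66 (blk 6, set 2) → MISS  vc=[30]
2: 0x1bc (blk 27, set 3) → MISS  vc=[30]
3: 0x64 (blk 6, set 2) → L1-HIT  vc=[30]
4: 0x6f (blk 6, set 2) → L1-HIT  vc=[30]
5: 0x1b2 (blk 27, set 3) → L1-HIT  vc=[30]
6: 0x61 (blk 6, set 2) → L1-HIT  vc=[30]
7: 0x160 (blk 22, set 2) → MISS  vc=[30, 6]
8: 0x65 (blk 6, set 2) → VC-HIT  vc=[30, 22]
9: 0xac (blk 10, set 2) → MISS  vc=[30, 22, 6]
10: 0x66 (blk 6, set 2) → VC-HIT  vc=[30, 22, 10]

SEQ = [MISS, MISS, MISS, L1-HIT, L1-HIT, L1-HIT, L1-HIT, MISS, VC-HIT, MISS, VC-HIT]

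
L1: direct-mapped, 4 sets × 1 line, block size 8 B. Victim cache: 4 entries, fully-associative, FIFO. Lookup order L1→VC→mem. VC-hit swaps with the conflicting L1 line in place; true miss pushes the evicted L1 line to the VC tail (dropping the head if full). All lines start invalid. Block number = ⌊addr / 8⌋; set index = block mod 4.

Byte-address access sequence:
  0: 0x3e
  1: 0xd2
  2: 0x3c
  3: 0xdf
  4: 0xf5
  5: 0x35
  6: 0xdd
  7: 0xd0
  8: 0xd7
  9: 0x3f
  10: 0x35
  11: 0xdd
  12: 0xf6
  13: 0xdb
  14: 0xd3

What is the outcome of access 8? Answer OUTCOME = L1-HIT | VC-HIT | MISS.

#0 0x3e→b7/s3 MISS; vc=[]
#1 0xd2→b26/s2 MISS; vc=[]
#2 0x3c→b7/s3 L1-HIT; vc=[]
#3 0xdf→b27/s3 MISS; vc=[7]
#4 0xf5→b30/s2 MISS; vc=[7,26]
#5 0x35→b6/s2 MISS; vc=[7,26,30]
#6 0xdd→b27/s3 L1-HIT; vc=[7,26,30]
#7 0xd0→b26/s2 VC-HIT; vc=[7,6,30]
#8 0xd7→b26/s2 L1-HIT; vc=[7,6,30]
#9 0x3f→b7/s3 VC-HIT; vc=[27,6,30]
#10 0x35→b6/s2 VC-HIT; vc=[27,26,30]
#11 0xdd→b27/s3 VC-HIT; vc=[7,26,30]
#12 0xf6→b30/s2 VC-HIT; vc=[7,26,6]
#13 0xdb→b27/s3 L1-HIT; vc=[7,26,6]
#14 0xd3→b26/s2 VC-HIT; vc=[7,30,6]

OUTCOME = L1-HIT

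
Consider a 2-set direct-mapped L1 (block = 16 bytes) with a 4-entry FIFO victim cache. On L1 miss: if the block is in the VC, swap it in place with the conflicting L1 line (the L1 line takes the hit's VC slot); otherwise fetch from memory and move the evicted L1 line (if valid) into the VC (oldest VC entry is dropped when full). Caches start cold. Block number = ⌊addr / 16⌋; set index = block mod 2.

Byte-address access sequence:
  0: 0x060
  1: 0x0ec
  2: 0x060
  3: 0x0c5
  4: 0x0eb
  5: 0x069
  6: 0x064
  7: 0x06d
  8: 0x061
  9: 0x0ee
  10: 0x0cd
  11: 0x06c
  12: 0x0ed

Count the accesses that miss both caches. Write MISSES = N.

MISSES = 3

#0 0x60→b6/s0 MISS; vc=[]
#1 0xec→b14/s0 MISS; vc=[6]
#2 0x60→b6/s0 VC-HIT; vc=[14]
#3 0xc5→b12/s0 MISS; vc=[14,6]
#4 0xeb→b14/s0 VC-HIT; vc=[12,6]
#5 0x69→b6/s0 VC-HIT; vc=[12,14]
#6 0x64→b6/s0 L1-HIT; vc=[12,14]
#7 0x6d→b6/s0 L1-HIT; vc=[12,14]
#8 0x61→b6/s0 L1-HIT; vc=[12,14]
#9 0xee→b14/s0 VC-HIT; vc=[12,6]
#10 0xcd→b12/s0 VC-HIT; vc=[14,6]
#11 0x6c→b6/s0 VC-HIT; vc=[14,12]
#12 0xed→b14/s0 VC-HIT; vc=[6,12]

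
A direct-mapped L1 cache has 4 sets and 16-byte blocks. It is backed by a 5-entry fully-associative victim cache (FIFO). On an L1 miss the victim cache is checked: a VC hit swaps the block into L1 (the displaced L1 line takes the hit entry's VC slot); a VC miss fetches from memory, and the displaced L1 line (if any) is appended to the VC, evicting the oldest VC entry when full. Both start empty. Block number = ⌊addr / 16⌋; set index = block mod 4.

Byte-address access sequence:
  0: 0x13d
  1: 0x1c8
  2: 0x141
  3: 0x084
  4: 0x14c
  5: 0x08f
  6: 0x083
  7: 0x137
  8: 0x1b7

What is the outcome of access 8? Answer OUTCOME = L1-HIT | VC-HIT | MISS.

OUTCOME = MISS

#0 0x13d→b19/s3 MISS; vc=[]
#1 0x1c8→b28/s0 MISS; vc=[]
#2 0x141→b20/s0 MISS; vc=[28]
#3 0x84→b8/s0 MISS; vc=[28,20]
#4 0x14c→b20/s0 VC-HIT; vc=[28,8]
#5 0x8f→b8/s0 VC-HIT; vc=[28,20]
#6 0x83→b8/s0 L1-HIT; vc=[28,20]
#7 0x137→b19/s3 L1-HIT; vc=[28,20]
#8 0x1b7→b27/s3 MISS; vc=[28,20,19]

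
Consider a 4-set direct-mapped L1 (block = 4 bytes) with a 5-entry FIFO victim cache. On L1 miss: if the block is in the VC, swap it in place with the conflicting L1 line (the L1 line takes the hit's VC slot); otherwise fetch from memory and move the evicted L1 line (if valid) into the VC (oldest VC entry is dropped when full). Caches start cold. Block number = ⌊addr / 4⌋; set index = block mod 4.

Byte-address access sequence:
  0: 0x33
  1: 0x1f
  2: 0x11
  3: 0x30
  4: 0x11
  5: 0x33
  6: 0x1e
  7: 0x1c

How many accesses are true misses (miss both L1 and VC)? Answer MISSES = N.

#0 0x33→b12/s0 MISS; vc=[]
#1 0x1f→b7/s3 MISS; vc=[]
#2 0x11→b4/s0 MISS; vc=[12]
#3 0x30→b12/s0 VC-HIT; vc=[4]
#4 0x11→b4/s0 VC-HIT; vc=[12]
#5 0x33→b12/s0 VC-HIT; vc=[4]
#6 0x1e→b7/s3 L1-HIT; vc=[4]
#7 0x1c→b7/s3 L1-HIT; vc=[4]

MISSES = 3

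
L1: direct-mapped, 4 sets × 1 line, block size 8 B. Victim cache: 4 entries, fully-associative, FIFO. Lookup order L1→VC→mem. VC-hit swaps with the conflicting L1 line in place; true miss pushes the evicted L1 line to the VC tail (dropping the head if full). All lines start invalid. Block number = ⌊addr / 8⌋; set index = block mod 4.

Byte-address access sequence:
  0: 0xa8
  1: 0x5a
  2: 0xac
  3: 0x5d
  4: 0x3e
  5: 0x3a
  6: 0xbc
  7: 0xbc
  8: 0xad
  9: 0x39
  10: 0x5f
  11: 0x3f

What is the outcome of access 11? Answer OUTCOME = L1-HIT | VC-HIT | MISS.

OUTCOME = VC-HIT

  [0] addr=0xa8 blk=21 s=1: MISS | VC []
  [1] addr=0x5a blk=11 s=3: MISS | VC []
  [2] addr=0xac blk=21 s=1: L1-HIT | VC []
  [3] addr=0x5d blk=11 s=3: L1-HIT | VC []
  [4] addr=0x3e blk=7 s=3: MISS | VC [11]
  [5] addr=0x3a blk=7 s=3: L1-HIT | VC [11]
  [6] addr=0xbc blk=23 s=3: MISS | VC [11, 7]
  [7] addr=0xbc blk=23 s=3: L1-HIT | VC [11, 7]
  [8] addr=0xad blk=21 s=1: L1-HIT | VC [11, 7]
  [9] addr=0x39 blk=7 s=3: VC-HIT | VC [11, 23]
  [10] addr=0x5f blk=11 s=3: VC-HIT | VC [7, 23]
  [11] addr=0x3f blk=7 s=3: VC-HIT | VC [11, 23]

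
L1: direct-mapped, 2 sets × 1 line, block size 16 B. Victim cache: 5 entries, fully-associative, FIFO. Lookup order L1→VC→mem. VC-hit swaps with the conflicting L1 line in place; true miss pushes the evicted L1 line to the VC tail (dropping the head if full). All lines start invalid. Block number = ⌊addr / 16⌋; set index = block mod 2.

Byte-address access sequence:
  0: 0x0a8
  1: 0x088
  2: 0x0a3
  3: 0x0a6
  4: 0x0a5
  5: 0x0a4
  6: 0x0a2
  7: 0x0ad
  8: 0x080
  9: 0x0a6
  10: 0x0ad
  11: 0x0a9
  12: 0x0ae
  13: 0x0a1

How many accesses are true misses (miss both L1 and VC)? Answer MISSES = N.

  [0] addr=0xa8 blk=10 s=0: MISS | VC []
  [1] addr=0x88 blk=8 s=0: MISS | VC [10]
  [2] addr=0xa3 blk=10 s=0: VC-HIT | VC [8]
  [3] addr=0xa6 blk=10 s=0: L1-HIT | VC [8]
  [4] addr=0xa5 blk=10 s=0: L1-HIT | VC [8]
  [5] addr=0xa4 blk=10 s=0: L1-HIT | VC [8]
  [6] addr=0xa2 blk=10 s=0: L1-HIT | VC [8]
  [7] addr=0xad blk=10 s=0: L1-HIT | VC [8]
  [8] addr=0x80 blk=8 s=0: VC-HIT | VC [10]
  [9] addr=0xa6 blk=10 s=0: VC-HIT | VC [8]
  [10] addr=0xad blk=10 s=0: L1-HIT | VC [8]
  [11] addr=0xa9 blk=10 s=0: L1-HIT | VC [8]
  [12] addr=0xae blk=10 s=0: L1-HIT | VC [8]
  [13] addr=0xa1 blk=10 s=0: L1-HIT | VC [8]

MISSES = 2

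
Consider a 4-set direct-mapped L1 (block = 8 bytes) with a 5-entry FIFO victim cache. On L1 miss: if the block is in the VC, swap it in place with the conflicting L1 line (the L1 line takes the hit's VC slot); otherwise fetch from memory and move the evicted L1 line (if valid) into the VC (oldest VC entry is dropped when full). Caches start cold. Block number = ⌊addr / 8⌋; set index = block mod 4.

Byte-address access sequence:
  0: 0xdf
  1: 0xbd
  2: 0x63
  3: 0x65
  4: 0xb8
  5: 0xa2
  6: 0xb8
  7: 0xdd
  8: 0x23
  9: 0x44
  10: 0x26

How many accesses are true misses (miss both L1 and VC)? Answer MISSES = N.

MISSES = 6

0: 0xdf (blk 27, set 3) → MISS  vc=[]
1: 0xbd (blk 23, set 3) → MISS  vc=[27]
2: 0x63 (blk 12, set 0) → MISS  vc=[27]
3: 0x65 (blk 12, set 0) → L1-HIT  vc=[27]
4: 0xb8 (blk 23, set 3) → L1-HIT  vc=[27]
5: 0xa2 (blk 20, set 0) → MISS  vc=[27, 12]
6: 0xb8 (blk 23, set 3) → L1-HIT  vc=[27, 12]
7: 0xdd (blk 27, set 3) → VC-HIT  vc=[23, 12]
8: 0x23 (blk 4, set 0) → MISS  vc=[23, 12, 20]
9: 0x44 (blk 8, set 0) → MISS  vc=[23, 12, 20, 4]
10: 0x26 (blk 4, set 0) → VC-HIT  vc=[23, 12, 20, 8]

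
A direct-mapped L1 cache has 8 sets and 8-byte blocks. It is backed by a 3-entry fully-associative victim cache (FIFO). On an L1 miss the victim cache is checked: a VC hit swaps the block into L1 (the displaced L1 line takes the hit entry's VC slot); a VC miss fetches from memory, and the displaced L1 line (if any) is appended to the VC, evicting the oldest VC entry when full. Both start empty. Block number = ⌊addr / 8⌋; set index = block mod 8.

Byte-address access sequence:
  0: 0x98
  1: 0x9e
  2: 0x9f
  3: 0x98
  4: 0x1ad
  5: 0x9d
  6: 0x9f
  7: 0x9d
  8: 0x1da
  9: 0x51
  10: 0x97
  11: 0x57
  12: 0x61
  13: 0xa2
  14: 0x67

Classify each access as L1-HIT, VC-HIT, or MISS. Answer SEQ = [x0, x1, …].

SEQ = [MISS, L1-HIT, L1-HIT, L1-HIT, MISS, L1-HIT, L1-HIT, L1-HIT, MISS, MISS, MISS, VC-HIT, MISS, MISS, VC-HIT]

0: 0x98 (blk 19, set 3) → MISS  vc=[]
1: 0x9e (blk 19, set 3) → L1-HIT  vc=[]
2: 0x9f (blk 19, set 3) → L1-HIT  vc=[]
3: 0x98 (blk 19, set 3) → L1-HIT  vc=[]
4: 0x1ad (blk 53, set 5) → MISS  vc=[]
5: 0x9d (blk 19, set 3) → L1-HIT  vc=[]
6: 0x9f (blk 19, set 3) → L1-HIT  vc=[]
7: 0x9d (blk 19, set 3) → L1-HIT  vc=[]
8: 0x1da (blk 59, set 3) → MISS  vc=[19]
9: 0x51 (blk 10, set 2) → MISS  vc=[19]
10: 0x97 (blk 18, set 2) → MISS  vc=[19, 10]
11: 0x57 (blk 10, set 2) → VC-HIT  vc=[19, 18]
12: 0x61 (blk 12, set 4) → MISS  vc=[19, 18]
13: 0xa2 (blk 20, set 4) → MISS  vc=[19, 18, 12]
14: 0x67 (blk 12, set 4) → VC-HIT  vc=[19, 18, 20]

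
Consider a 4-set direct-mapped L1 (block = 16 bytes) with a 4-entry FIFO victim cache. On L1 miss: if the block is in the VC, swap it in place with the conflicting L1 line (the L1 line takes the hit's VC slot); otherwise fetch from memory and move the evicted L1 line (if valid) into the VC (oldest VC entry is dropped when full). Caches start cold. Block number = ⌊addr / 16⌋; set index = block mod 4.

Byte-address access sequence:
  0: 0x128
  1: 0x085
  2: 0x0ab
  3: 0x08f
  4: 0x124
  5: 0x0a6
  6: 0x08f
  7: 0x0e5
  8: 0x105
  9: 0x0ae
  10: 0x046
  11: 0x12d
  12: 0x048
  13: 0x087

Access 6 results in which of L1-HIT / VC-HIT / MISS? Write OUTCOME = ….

OUTCOME = L1-HIT

  [0] addr=0x128 blk=18 s=2: MISS | VC []
  [1] addr=0x85 blk=8 s=0: MISS | VC []
  [2] addr=0xab blk=10 s=2: MISS | VC [18]
  [3] addr=0x8f blk=8 s=0: L1-HIT | VC [18]
  [4] addr=0x124 blk=18 s=2: VC-HIT | VC [10]
  [5] addr=0xa6 blk=10 s=2: VC-HIT | VC [18]
  [6] addr=0x8f blk=8 s=0: L1-HIT | VC [18]
  [7] addr=0xe5 blk=14 s=2: MISS | VC [18, 10]
  [8] addr=0x105 blk=16 s=0: MISS | VC [18, 10, 8]
  [9] addr=0xae blk=10 s=2: VC-HIT | VC [18, 14, 8]
  [10] addr=0x46 blk=4 s=0: MISS | VC [18, 14, 8, 16]
  [11] addr=0x12d blk=18 s=2: VC-HIT | VC [10, 14, 8, 16]
  [12] addr=0x48 blk=4 s=0: L1-HIT | VC [10, 14, 8, 16]
  [13] addr=0x87 blk=8 s=0: VC-HIT | VC [10, 14, 4, 16]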